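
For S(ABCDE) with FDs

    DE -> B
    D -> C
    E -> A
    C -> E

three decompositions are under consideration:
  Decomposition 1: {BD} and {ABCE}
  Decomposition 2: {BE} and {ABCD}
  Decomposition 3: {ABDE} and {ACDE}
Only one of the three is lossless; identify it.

Decomposition 3

Decomposition 1: common = {B}, closure = {B} → lossy.
Decomposition 2: common = {B}, closure = {B} → lossy.
Decomposition 3: common = {ADE}, closure = {ABCDE} → lossless.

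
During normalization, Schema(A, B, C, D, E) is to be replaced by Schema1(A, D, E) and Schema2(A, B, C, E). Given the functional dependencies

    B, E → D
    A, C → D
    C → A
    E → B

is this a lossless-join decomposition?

Yes

Common attributes: Schema1 ∩ Schema2 = {A, E}.
Closure of {A, E}: E → B applies, adding B; B, E → D applies, adding D. So (A, E)⁺ = {A, B, D, E}.
This closure contains every attribute of Schema1, so Schema1 ∩ Schema2 → Schema1. The join is lossless.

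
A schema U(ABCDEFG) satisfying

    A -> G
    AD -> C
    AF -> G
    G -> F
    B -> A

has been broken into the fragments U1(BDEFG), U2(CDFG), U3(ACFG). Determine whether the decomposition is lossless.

No

Chase test. Columns are ABCDEFG; row i has aⱼ where attribute j ∈ Ui, else bᵢⱼ.
Initial tableau (one row per fragment):
  row 1: b11 a2 b13 a4 a5 a6 a7
  row 2: b21 b22 a3 a4 b25 a6 a7
  row 3: a1 b32 a3 b34 b35 a6 a7
No row becomes fully distinguished — the join is lossy.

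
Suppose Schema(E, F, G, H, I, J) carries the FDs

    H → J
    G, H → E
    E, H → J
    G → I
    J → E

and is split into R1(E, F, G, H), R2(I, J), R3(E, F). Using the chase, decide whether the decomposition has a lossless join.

Chase test. Columns are E, F, G, H, I, J; row i has aⱼ where attribute j ∈ Ri, else bᵢⱼ.
Initial tableau (one row per fragment):
  row 1: a1 a2 a3 a4 b15 b16
  row 2: b21 b22 b23 b24 a5 a6
  row 3: a1 a2 b33 b34 b35 b36
No row becomes fully distinguished — the join is lossy.

No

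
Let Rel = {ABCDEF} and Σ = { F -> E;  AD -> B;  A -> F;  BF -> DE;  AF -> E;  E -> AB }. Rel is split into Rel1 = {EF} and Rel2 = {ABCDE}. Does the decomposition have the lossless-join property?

Yes

Common attributes: Rel1 ∩ Rel2 = {E}.
Closure of {E}: E → AB applies, adding AB; A → F applies, adding F; BF → DE applies, adding D. So (E)⁺ = {ABDEF}.
This closure contains every attribute of Rel1, so Rel1 ∩ Rel2 → Rel1. The join is lossless.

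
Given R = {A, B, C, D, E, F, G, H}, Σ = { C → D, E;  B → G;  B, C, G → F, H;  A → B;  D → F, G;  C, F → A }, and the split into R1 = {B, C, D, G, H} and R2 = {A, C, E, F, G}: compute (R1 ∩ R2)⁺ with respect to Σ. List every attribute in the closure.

R1 ∩ R2 = {C, G}.
C → D, E applies, adding D, E
D → F, G applies, adding F
C, F → A applies, adding A
A → B applies, adding B
B, C, G → F, H applies, adding H
Closure: {A, B, C, D, E, F, G, H}.

A, B, C, D, E, F, G, H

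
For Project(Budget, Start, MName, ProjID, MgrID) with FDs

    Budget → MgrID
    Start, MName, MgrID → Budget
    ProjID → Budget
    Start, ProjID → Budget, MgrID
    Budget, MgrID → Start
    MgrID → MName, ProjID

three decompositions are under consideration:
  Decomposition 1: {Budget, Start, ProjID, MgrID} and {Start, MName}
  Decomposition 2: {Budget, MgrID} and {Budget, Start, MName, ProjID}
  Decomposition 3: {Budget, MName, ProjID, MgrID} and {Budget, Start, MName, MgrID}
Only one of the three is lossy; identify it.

Decomposition 1

Decomposition 1: common = {Start}, closure = {Start} → lossy.
Decomposition 2: common = {Budget}, closure = {Budget, Start, MName, ProjID, MgrID} → lossless.
Decomposition 3: common = {Budget, MName, MgrID}, closure = {Budget, Start, MName, ProjID, MgrID} → lossless.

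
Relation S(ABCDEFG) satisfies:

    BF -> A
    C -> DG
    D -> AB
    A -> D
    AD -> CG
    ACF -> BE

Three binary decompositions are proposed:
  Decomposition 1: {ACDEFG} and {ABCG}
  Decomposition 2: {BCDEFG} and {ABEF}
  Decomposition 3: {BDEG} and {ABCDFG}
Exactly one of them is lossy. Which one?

Decomposition 3

Decomposition 1: common = {ACG}, closure = {ABCDG} → lossless.
Decomposition 2: common = {BEF}, closure = {ABCDEFG} → lossless.
Decomposition 3: common = {BDG}, closure = {ABCDG} → lossy.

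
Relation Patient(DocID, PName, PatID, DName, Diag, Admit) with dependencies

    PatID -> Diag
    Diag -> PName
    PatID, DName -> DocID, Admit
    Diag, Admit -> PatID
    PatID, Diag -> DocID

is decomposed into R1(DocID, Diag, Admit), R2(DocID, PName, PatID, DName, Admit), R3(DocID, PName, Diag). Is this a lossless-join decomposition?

No

Chase test. Columns are DocID, PName, PatID, DName, Diag, Admit; row i has aⱼ where attribute j ∈ Ri, else bᵢⱼ.
Initial tableau (one row per fragment):
  row 1: a1 b12 b13 b14 a5 a6
  row 2: a1 a2 a3 a4 b25 a6
  row 3: a1 a2 b33 b34 a5 b36
Rows 1 and 3 agree on Diag; apply Diag→PName and equate their PName entries.
No row becomes fully distinguished — the join is lossy.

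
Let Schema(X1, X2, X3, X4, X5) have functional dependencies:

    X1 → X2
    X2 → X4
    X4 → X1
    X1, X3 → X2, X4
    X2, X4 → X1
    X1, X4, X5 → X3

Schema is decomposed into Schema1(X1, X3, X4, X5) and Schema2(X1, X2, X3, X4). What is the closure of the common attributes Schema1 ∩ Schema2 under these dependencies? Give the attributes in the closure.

X1, X2, X3, X4

Schema1 ∩ Schema2 = {X1, X3, X4}.
X1 → X2 applies, adding X2
Closure: {X1, X2, X3, X4}.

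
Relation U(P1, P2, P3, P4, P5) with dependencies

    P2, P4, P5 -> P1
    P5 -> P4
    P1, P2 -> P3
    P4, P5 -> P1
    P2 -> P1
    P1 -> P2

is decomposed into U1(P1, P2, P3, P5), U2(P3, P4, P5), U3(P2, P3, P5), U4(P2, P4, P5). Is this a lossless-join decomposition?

Chase test. Columns are P1, P2, P3, P4, P5; row i has aⱼ where attribute j ∈ Ui, else bᵢⱼ.
Initial tableau (one row per fragment):
  row 1: a1 a2 a3 b14 a5
  row 2: b21 b22 a3 a4 a5
  row 3: b31 a2 a3 b34 a5
  row 4: b41 a2 b43 a4 a5
Rows 1 and 2 agree on P5; apply P5→P4 and equate their P4 entries.
Rows 1 and 3 agree on P5; apply P5→P4 and equate their P4 entries.
Rows 1 and 2 agree on P4, P5; apply P4, P5→P1 and equate their P1 entries.
Rows 1 and 3 agree on P4, P5; apply P4, P5→P1 and equate their P1 entries.
Rows 1 and 4 agree on P4, P5; apply P4, P5→P1 and equate their P1 entries.
Rows 1 and 2 agree on P1; apply P1→P2 and equate their P2 entries.
Rows 1 and 4 agree on P1, P2; apply P1, P2→P3 and equate their P3 entries.
Row 1 is now all distinguished symbols — the join is lossless.

Yes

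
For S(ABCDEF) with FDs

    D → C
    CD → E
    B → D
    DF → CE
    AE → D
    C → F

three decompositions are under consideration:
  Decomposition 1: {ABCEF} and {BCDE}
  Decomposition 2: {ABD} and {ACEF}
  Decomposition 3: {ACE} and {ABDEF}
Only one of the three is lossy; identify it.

Decomposition 1: common = {BCE}, closure = {BCDEF} → lossless.
Decomposition 2: common = {A}, closure = {A} → lossy.
Decomposition 3: common = {AE}, closure = {ACDEF} → lossless.

Decomposition 2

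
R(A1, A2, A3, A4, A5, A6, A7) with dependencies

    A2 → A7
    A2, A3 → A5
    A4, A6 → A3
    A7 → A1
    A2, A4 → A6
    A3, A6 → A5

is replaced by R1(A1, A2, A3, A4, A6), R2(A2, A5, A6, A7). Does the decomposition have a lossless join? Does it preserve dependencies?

lossy and not dependency-preserving

Lossless test: (A2, A6)⁺ = {A1, A2, A6, A7}, which is a superkey of neither fragment — lossy.
Dependency preservation: the restricted closure of {A2, A3} across the fragments never reaches {A5}, so A2, A3 → A5 cannot be enforced without a join — not preserved.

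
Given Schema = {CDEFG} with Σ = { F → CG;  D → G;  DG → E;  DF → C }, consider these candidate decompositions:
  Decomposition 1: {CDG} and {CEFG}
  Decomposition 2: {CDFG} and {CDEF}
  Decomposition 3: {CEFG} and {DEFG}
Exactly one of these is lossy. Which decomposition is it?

Decomposition 1: common = {CG}, closure = {CG} → lossy.
Decomposition 2: common = {CDF}, closure = {CDEFG} → lossless.
Decomposition 3: common = {EFG}, closure = {CEFG} → lossless.

Decomposition 1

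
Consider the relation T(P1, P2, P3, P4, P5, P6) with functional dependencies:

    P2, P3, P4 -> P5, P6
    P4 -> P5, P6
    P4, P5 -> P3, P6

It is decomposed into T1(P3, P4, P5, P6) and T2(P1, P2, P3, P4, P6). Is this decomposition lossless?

Yes

Common attributes: T1 ∩ T2 = {P3, P4, P6}.
Closure of {P3, P4, P6}: P4 → P5, P6 applies, adding P5. So (P3, P4, P6)⁺ = {P3, P4, P5, P6}.
This closure contains every attribute of T1, so T1 ∩ T2 → T1. The join is lossless.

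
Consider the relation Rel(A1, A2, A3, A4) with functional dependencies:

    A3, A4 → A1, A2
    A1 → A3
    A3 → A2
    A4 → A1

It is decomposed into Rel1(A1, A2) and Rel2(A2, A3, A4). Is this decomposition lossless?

Common attributes: Rel1 ∩ Rel2 = {A2}.
No dependency enlarges {A2}, so (A2)⁺ = {A2}.
The closure contains neither all of Rel1 = {A1, A2} nor all of Rel2 = {A2, A3, A4}, so the common attributes are not a superkey of either fragment. The join is lossy.

No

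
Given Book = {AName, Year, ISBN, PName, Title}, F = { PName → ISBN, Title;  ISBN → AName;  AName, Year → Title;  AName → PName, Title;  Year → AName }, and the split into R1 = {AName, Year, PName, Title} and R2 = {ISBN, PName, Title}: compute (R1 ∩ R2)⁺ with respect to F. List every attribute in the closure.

AName, ISBN, PName, Title

R1 ∩ R2 = {PName, Title}.
PName → ISBN, Title applies, adding ISBN
ISBN → AName applies, adding AName
Closure: {AName, ISBN, PName, Title}.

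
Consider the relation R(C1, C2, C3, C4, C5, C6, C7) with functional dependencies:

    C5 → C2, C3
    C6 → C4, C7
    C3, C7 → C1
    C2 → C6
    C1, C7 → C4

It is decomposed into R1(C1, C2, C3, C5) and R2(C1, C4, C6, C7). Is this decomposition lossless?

Common attributes: R1 ∩ R2 = {C1}.
No dependency enlarges {C1}, so (C1)⁺ = {C1}.
The closure contains neither all of R1 = {C1, C2, C3, C5} nor all of R2 = {C1, C4, C6, C7}, so the common attributes are not a superkey of either fragment. The join is lossy.

No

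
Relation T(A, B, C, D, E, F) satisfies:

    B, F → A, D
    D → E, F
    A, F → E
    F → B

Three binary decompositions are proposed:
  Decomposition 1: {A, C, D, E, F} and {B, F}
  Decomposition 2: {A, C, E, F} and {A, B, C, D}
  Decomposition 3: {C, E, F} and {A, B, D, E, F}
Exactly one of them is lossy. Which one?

Decomposition 2

Decomposition 1: common = {F}, closure = {A, B, D, E, F} → lossless.
Decomposition 2: common = {A, C}, closure = {A, C} → lossy.
Decomposition 3: common = {E, F}, closure = {A, B, D, E, F} → lossless.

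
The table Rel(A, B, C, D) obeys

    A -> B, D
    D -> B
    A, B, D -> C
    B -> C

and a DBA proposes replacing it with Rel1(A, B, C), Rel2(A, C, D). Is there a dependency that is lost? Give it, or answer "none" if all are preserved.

Check D → B: no single fragment contains all of {B, D}, and the restricted closure of {D} across the fragments never reaches {B}.
A → B, D is preserved.
A, B, D → C is preserved.
B → C is preserved.

D -> B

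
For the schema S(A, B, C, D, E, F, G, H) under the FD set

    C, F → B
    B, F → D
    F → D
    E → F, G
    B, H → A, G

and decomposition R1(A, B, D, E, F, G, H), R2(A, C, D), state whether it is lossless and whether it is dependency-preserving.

lossy and not dependency-preserving

Lossless test: (A, D)⁺ = {A, D}, which is a superkey of neither fragment — lossy.
Dependency preservation: the restricted closure of {C, F} across the fragments never reaches {B}, so C, F → B cannot be enforced without a join — not preserved.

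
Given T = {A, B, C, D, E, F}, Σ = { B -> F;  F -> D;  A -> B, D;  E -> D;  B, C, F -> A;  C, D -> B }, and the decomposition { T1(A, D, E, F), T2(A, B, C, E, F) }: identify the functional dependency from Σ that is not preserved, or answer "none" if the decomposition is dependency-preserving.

Check C, D → B: no single fragment contains all of {B, C, D}, and the restricted closure of {C, D} across the fragments never reaches {B}.
B → F is preserved.
F → D is preserved.
A → B, D is preserved.
E → D is preserved.
B, C, F → A is preserved.

C, D -> B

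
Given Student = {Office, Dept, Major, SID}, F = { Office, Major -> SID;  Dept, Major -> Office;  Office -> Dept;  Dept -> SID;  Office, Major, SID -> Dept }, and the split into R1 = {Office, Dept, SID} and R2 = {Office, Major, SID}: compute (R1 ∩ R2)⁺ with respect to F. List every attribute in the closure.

R1 ∩ R2 = {Office, SID}.
Office → Dept applies, adding Dept
Closure: {Office, Dept, SID}.

Office, Dept, SID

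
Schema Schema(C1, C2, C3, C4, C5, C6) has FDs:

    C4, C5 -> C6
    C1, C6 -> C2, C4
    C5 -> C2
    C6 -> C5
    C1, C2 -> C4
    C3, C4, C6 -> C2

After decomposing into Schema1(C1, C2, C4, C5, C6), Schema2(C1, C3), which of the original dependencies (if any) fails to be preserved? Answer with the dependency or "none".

none

C4, C5 → C6 lies within Schema1.
C1, C6 → C2, C4 lies within Schema1.
C5 → C2 lies within Schema1.
C6 → C5 lies within Schema1.
C1, C2 → C4 lies within Schema1.
C3, C4, C6 → C2: restricted closure across fragments reaches C2.
Every dependency is enforceable on the fragments, so the decomposition is dependency-preserving.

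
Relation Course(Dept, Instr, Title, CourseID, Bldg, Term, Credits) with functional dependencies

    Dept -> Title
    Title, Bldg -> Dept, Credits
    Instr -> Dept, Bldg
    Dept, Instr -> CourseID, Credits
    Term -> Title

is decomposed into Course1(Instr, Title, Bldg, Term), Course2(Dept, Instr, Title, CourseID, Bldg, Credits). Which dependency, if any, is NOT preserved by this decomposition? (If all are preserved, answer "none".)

Dept → Title lies within Course2.
Title, Bldg → Dept, Credits lies within Course2.
Instr → Dept, Bldg lies within Course2.
Dept, Instr → CourseID, Credits lies within Course2.
Term → Title lies within Course1.
Every dependency is enforceable on the fragments, so the decomposition is dependency-preserving.

none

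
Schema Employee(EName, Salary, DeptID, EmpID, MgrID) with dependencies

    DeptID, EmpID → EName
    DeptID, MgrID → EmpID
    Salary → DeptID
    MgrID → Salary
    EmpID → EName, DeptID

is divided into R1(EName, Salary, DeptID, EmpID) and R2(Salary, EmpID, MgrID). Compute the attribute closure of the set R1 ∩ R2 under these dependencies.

EName, Salary, DeptID, EmpID

R1 ∩ R2 = {Salary, EmpID}.
Salary → DeptID applies, adding DeptID
EmpID → EName, DeptID applies, adding EName
Closure: {EName, Salary, DeptID, EmpID}.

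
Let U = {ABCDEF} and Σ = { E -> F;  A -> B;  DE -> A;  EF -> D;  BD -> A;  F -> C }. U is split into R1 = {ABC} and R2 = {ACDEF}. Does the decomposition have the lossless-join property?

Yes

Common attributes: R1 ∩ R2 = {AC}.
Closure of {AC}: A → B applies, adding B. So (AC)⁺ = {ABC}.
This closure contains every attribute of R1, so R1 ∩ R2 → R1. The join is lossless.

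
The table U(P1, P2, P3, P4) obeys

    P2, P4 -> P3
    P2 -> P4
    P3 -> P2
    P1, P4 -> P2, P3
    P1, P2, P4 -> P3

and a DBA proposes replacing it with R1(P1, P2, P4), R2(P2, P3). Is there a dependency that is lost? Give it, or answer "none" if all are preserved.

none

P2, P4 → P3: restricted closure across fragments reaches P3.
P2 → P4 lies within R1.
P3 → P2 lies within R2.
P1, P4 → P2, P3: restricted closure across fragments reaches P2, P3.
P1, P2, P4 → P3: restricted closure across fragments reaches P3.
Every dependency is enforceable on the fragments, so the decomposition is dependency-preserving.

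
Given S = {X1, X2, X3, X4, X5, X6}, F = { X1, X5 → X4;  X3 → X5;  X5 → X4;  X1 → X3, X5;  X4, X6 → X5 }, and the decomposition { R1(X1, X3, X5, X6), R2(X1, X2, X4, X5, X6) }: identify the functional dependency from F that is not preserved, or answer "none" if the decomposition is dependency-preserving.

X1, X5 → X4 lies within R2.
X3 → X5 lies within R1.
X5 → X4 lies within R2.
X1 → X3, X5 lies within R1.
X4, X6 → X5 lies within R2.
Every dependency is enforceable on the fragments, so the decomposition is dependency-preserving.

none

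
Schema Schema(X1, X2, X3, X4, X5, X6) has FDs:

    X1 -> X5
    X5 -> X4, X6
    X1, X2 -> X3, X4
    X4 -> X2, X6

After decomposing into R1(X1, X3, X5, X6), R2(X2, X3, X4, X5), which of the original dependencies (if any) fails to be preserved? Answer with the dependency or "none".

Check X4 → X2, X6: no single fragment contains all of {X2, X4, X6}, and the restricted closure of {X4} across the fragments never reaches {X2, X6}.
X1 → X5 is preserved.
X5 → X4, X6 is preserved.
X1, X2 → X3, X4 is preserved.

X4 -> X2, X6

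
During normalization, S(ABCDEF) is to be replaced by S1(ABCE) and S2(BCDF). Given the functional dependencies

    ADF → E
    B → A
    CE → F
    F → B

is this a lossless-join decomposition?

No

Common attributes: S1 ∩ S2 = {BC}.
Closure of {BC}: B → A applies, adding A. So (BC)⁺ = {ABC}.
The closure contains neither all of S1 = {ABCE} nor all of S2 = {BCDF}, so the common attributes are not a superkey of either fragment. The join is lossy.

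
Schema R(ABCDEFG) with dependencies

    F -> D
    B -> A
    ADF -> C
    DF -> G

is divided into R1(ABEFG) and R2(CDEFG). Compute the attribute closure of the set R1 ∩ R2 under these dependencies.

R1 ∩ R2 = {EFG}.
F → D applies, adding D
Closure: {DEFG}.

DEFG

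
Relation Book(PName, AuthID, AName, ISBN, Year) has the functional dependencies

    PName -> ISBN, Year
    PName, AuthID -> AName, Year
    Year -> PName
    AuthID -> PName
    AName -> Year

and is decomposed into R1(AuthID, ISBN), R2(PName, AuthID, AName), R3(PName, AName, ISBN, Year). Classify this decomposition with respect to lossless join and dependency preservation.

lossless and dependency-preserving

Lossless test (chase): Rows 2 and 3 agree on PName; apply PName→ISBN, Year and equate their ISBN, Year entries. Rows 1 and 2 agree on AuthID; apply AuthID→PName and equate their PName entries. Rows 1 and 2 agree on PName; apply PName→ISBN, Year and equate their ISBN, Year entries. Rows 1 and 2 agree on PName, AuthID; apply PName, AuthID→AName, Year and equate their AName, Year entries. Row 1 is now all distinguished symbols — the join is lossless.
Dependency preservation: PName, AuthID → AName, Year is not contained in any single fragment, but the restricted closure of its left-hand side across the fragments still reaches the right-hand side; the remaining FDs each lie inside some fragment. All dependencies are preserved.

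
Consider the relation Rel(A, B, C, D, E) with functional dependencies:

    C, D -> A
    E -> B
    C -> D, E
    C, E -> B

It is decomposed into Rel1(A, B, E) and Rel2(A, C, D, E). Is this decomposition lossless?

Yes

Common attributes: Rel1 ∩ Rel2 = {A, E}.
Closure of {A, E}: E → B applies, adding B. So (A, E)⁺ = {A, B, E}.
This closure contains every attribute of Rel1, so Rel1 ∩ Rel2 → Rel1. The join is lossless.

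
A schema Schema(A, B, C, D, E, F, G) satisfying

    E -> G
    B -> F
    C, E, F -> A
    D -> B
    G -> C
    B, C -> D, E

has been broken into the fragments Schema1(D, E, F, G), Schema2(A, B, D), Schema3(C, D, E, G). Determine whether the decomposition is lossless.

No

Chase test. Columns are A, B, C, D, E, F, G; row i has aⱼ where attribute j ∈ Schemai, else bᵢⱼ.
Initial tableau (one row per fragment):
  row 1: b11 b12 b13 a4 a5 a6 a7
  row 2: a1 a2 b23 a4 b25 b26 b27
  row 3: b31 b32 a3 a4 a5 b36 a7
Rows 1 and 2 agree on D; apply D→B and equate their B entries.
Rows 1 and 3 agree on D; apply D→B and equate their B entries.
Rows 1 and 3 agree on G; apply G→C and equate their C entries.
Rows 1 and 2 agree on B; apply B→F and equate their F entries.
Rows 1 and 3 agree on B; apply B→F and equate their F entries.
Rows 1 and 3 agree on C, E, F; apply C, E, F→A and equate their A entries.
No row becomes fully distinguished — the join is lossy.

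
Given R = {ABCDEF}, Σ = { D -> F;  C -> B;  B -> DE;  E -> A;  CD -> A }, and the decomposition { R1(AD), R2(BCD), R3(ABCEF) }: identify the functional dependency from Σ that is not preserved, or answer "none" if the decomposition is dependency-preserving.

D -> F

Check D → F: no single fragment contains all of {DF}, and the restricted closure of {D} across the fragments never reaches {F}.
C → B is preserved.
B → DE is preserved.
E → A is preserved.
CD → A is preserved.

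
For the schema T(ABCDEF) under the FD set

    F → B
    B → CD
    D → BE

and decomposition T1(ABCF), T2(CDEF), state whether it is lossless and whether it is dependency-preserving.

lossless but not dependency-preserving

Lossless test: (CF)⁺ = {BCDEF}, which contains all of one fragment — lossless.
Dependency preservation: the restricted closure of {B} across the fragments never reaches {CD}, so B → CD cannot be enforced without a join — not preserved.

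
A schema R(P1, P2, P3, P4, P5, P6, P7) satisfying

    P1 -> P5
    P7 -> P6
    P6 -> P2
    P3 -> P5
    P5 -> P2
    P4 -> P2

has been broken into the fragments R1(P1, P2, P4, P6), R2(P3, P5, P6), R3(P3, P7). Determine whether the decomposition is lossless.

Chase test. Columns are P1, P2, P3, P4, P5, P6, P7; row i has aⱼ where attribute j ∈ Ri, else bᵢⱼ.
Initial tableau (one row per fragment):
  row 1: a1 a2 b13 a4 b15 a6 b17
  row 2: b21 b22 a3 b24 a5 a6 b27
  row 3: b31 b32 a3 b34 b35 b36 a7
Rows 1 and 2 agree on P6; apply P6→P2 and equate their P2 entries.
Rows 2 and 3 agree on P3; apply P3→P5 and equate their P5 entries.
Rows 2 and 3 agree on P5; apply P5→P2 and equate their P2 entries.
No row becomes fully distinguished — the join is lossy.

No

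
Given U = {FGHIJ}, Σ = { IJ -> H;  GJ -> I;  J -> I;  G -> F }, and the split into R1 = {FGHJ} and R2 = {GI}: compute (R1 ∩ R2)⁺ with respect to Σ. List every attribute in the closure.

FG

R1 ∩ R2 = {G}.
G → F applies, adding F
Closure: {FG}.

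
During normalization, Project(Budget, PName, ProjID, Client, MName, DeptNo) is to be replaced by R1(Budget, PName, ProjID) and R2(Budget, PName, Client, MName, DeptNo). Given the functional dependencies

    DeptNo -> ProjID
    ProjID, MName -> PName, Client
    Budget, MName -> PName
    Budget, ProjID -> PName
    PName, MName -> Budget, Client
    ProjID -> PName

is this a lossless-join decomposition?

Common attributes: R1 ∩ R2 = {Budget, PName}.
No dependency enlarges {Budget, PName}, so (Budget, PName)⁺ = {Budget, PName}.
The closure contains neither all of R1 = {Budget, PName, ProjID} nor all of R2 = {Budget, PName, Client, MName, DeptNo}, so the common attributes are not a superkey of either fragment. The join is lossy.

No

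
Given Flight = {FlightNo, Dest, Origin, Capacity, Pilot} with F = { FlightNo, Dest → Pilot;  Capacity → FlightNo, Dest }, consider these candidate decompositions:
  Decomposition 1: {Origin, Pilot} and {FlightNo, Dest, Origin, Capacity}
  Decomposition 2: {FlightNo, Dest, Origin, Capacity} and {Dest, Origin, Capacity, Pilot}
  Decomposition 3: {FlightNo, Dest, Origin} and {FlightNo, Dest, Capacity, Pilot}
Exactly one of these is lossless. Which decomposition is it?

Decomposition 2

Decomposition 1: common = {Origin}, closure = {Origin} → lossy.
Decomposition 2: common = {Dest, Origin, Capacity}, closure = {FlightNo, Dest, Origin, Capacity, Pilot} → lossless.
Decomposition 3: common = {FlightNo, Dest}, closure = {FlightNo, Dest, Pilot} → lossy.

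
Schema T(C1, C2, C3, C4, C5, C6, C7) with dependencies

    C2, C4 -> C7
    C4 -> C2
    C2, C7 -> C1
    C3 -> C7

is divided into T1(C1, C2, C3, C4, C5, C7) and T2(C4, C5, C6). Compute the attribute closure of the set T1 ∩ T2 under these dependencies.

C1, C2, C4, C5, C7

T1 ∩ T2 = {C4, C5}.
C4 → C2 applies, adding C2
C2, C4 → C7 applies, adding C7
C2, C7 → C1 applies, adding C1
Closure: {C1, C2, C4, C5, C7}.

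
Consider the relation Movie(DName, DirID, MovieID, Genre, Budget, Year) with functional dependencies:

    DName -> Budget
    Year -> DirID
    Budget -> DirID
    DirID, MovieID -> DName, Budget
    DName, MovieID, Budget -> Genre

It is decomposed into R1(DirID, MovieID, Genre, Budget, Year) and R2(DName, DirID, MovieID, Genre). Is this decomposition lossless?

Yes

Common attributes: R1 ∩ R2 = {DirID, MovieID, Genre}.
Closure of {DirID, MovieID, Genre}: DirID, MovieID → DName, Budget applies, adding DName, Budget. So (DirID, MovieID, Genre)⁺ = {DName, DirID, MovieID, Genre, Budget}.
This closure contains every attribute of R2, so R1 ∩ R2 → R2. The join is lossless.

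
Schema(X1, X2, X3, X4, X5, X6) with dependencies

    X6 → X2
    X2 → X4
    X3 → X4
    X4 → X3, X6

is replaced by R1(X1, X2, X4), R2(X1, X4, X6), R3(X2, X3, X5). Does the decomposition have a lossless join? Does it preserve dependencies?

Lossless test (chase): Rows 1 and 3 agree on X2; apply X2→X4 and equate their X4 entries. Rows 1 and 2 agree on X4; apply X4→X3, X6 and equate their X3, X6 entries. Rows 1 and 3 agree on X4; apply X4→X3, X6 and equate their X3, X6 entries. Rows 1 and 2 agree on X6; apply X6→X2 and equate their X2 entries. No row becomes fully distinguished — the join is lossy.
Dependency preservation: X6 → X2; X3 → X4; X4 → X3, X6 are not contained in any single fragment, but the restricted closure of each left-hand side across the fragments still reaches the right-hand side; the remaining FDs each lie inside some fragment. All dependencies are preserved.

lossy but dependency-preserving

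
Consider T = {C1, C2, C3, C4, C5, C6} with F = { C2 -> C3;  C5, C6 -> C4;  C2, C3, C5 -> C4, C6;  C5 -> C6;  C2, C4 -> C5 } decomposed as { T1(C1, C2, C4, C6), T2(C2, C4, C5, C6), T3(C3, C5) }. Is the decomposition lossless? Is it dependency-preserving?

Lossless test (chase): Rows 1 and 2 agree on C2; apply C2→C3 and equate their C3 entries. Rows 2 and 3 agree on C5; apply C5→C6 and equate their C6 entries. Rows 1 and 2 agree on C2, C4; apply C2, C4→C5 and equate their C5 entries. Rows 1 and 3 agree on C5, C6; apply C5, C6→C4 and equate their C4 entries. No row becomes fully distinguished — the join is lossy.
Dependency preservation: the restricted closure of {C2} across the fragments never reaches {C3}, so C2 → C3 cannot be enforced without a join — not preserved.

lossy and not dependency-preserving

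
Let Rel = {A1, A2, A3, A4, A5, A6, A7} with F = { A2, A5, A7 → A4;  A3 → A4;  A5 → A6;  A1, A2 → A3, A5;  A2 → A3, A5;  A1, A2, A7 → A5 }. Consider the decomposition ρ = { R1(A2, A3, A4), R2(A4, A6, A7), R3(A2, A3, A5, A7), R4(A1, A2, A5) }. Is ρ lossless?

No

Chase test. Columns are A1, A2, A3, A4, A5, A6, A7; row i has aⱼ where attribute j ∈ Ri, else bᵢⱼ.
Initial tableau (one row per fragment):
  row 1: b11 a2 a3 a4 b15 b16 b17
  row 2: b21 b22 b23 a4 b25 a6 a7
  row 3: b31 a2 a3 b34 a5 b36 a7
  row 4: a1 a2 b43 b44 a5 b46 b47
Rows 1 and 3 agree on A3; apply A3→A4 and equate their A4 entries.
Rows 3 and 4 agree on A5; apply A5→A6 and equate their A6 entries.
Rows 1 and 3 agree on A2; apply A2→A3, A5 and equate their A3, A5 entries.
Rows 1 and 4 agree on A2; apply A2→A3, A5 and equate their A3, A5 entries.
Rows 1 and 4 agree on A3; apply A3→A4 and equate their A4 entries.
Rows 1 and 3 agree on A5; apply A5→A6 and equate their A6 entries.
No row becomes fully distinguished — the join is lossy.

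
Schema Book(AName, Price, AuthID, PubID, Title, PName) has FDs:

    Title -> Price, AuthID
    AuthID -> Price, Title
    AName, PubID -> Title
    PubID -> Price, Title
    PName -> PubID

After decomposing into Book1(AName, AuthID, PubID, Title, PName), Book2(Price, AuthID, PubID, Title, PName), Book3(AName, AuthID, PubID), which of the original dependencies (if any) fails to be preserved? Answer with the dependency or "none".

Title → Price, AuthID lies within Book2.
AuthID → Price, Title lies within Book2.
AName, PubID → Title lies within Book1.
PubID → Price, Title lies within Book2.
PName → PubID lies within Book1.
Every dependency is enforceable on the fragments, so the decomposition is dependency-preserving.

none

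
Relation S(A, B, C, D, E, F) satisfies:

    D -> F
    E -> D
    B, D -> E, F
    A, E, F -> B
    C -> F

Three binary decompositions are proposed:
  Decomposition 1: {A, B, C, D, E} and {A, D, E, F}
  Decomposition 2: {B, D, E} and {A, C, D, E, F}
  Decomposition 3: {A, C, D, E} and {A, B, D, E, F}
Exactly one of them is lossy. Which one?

Decomposition 2

Decomposition 1: common = {A, D, E}, closure = {A, B, D, E, F} → lossless.
Decomposition 2: common = {D, E}, closure = {D, E, F} → lossy.
Decomposition 3: common = {A, D, E}, closure = {A, B, D, E, F} → lossless.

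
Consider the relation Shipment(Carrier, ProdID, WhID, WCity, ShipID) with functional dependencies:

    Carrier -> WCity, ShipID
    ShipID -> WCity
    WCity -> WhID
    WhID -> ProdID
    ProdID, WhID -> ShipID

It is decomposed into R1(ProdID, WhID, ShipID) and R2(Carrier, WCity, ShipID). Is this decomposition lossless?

Common attributes: R1 ∩ R2 = {ShipID}.
Closure of {ShipID}: ShipID → WCity applies, adding WCity; WCity → WhID applies, adding WhID; WhID → ProdID applies, adding ProdID. So (ShipID)⁺ = {ProdID, WhID, WCity, ShipID}.
This closure contains every attribute of R1, so R1 ∩ R2 → R1. The join is lossless.

Yes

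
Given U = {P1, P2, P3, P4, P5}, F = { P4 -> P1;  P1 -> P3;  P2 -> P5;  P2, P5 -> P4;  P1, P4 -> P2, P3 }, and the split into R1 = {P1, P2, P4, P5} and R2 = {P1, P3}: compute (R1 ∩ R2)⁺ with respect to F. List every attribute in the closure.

R1 ∩ R2 = {P1}.
P1 → P3 applies, adding P3
Closure: {P1, P3}.

P1, P3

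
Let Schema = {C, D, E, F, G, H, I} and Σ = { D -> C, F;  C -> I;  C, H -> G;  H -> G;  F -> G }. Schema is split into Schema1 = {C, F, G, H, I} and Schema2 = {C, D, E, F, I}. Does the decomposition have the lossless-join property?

No

Common attributes: Schema1 ∩ Schema2 = {C, F, I}.
Closure of {C, F, I}: F → G applies, adding G. So (C, F, I)⁺ = {C, F, G, I}.
The closure contains neither all of Schema1 = {C, F, G, H, I} nor all of Schema2 = {C, D, E, F, I}, so the common attributes are not a superkey of either fragment. The join is lossy.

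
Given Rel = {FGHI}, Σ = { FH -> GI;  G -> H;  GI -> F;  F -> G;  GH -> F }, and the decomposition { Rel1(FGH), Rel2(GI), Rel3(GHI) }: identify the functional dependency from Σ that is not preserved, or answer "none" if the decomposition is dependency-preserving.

none

FH → GI: restricted closure across fragments reaches GI.
G → H lies within Rel1.
GI → F: restricted closure across fragments reaches F.
F → G lies within Rel1.
GH → F lies within Rel1.
Every dependency is enforceable on the fragments, so the decomposition is dependency-preserving.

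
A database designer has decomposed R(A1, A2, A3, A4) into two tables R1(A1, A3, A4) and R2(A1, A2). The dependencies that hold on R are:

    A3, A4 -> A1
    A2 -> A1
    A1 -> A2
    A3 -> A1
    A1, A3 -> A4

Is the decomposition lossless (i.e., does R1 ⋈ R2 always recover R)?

Common attributes: R1 ∩ R2 = {A1}.
Closure of {A1}: A1 → A2 applies, adding A2. So (A1)⁺ = {A1, A2}.
This closure contains every attribute of R2, so R1 ∩ R2 → R2. The join is lossless.

Yes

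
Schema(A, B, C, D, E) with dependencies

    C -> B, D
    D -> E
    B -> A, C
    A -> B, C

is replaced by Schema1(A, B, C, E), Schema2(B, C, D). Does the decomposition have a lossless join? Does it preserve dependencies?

Lossless test: (B, C)⁺ = {A, B, C, D, E}, which contains all of one fragment — lossless.
Dependency preservation: the restricted closure of {D} across the fragments never reaches {E}, so D → E cannot be enforced without a join — not preserved.

lossless but not dependency-preserving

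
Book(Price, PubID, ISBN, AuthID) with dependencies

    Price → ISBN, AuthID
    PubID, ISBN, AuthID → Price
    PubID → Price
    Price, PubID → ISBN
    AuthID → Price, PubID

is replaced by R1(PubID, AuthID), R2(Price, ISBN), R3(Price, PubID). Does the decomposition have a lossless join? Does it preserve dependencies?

Lossless test (chase): Rows 2 and 3 agree on Price; apply Price→ISBN, AuthID and equate their ISBN, AuthID entries. Rows 1 and 3 agree on PubID; apply PubID→Price and equate their Price entries. Rows 1 and 3 agree on Price, PubID; apply Price, PubID→ISBN and equate their ISBN entries. Rows 2 and 3 agree on AuthID; apply AuthID→Price, PubID and equate their Price, PubID entries. Rows 1 and 2 agree on Price; apply Price→ISBN, AuthID and equate their ISBN, AuthID entries. Row 1 is now all distinguished symbols — the join is lossless.
Dependency preservation: Price → ISBN, AuthID; PubID, ISBN, AuthID → Price; Price, PubID → ISBN; AuthID → Price, PubID are not contained in any single fragment, but the restricted closure of each left-hand side across the fragments still reaches the right-hand side; the remaining FDs each lie inside some fragment. All dependencies are preserved.

lossless and dependency-preserving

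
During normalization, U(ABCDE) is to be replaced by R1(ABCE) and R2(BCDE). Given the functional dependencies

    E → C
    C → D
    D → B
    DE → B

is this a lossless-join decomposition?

Common attributes: R1 ∩ R2 = {BCE}.
Closure of {BCE}: C → D applies, adding D. So (BCE)⁺ = {BCDE}.
This closure contains every attribute of R2, so R1 ∩ R2 → R2. The join is lossless.

Yes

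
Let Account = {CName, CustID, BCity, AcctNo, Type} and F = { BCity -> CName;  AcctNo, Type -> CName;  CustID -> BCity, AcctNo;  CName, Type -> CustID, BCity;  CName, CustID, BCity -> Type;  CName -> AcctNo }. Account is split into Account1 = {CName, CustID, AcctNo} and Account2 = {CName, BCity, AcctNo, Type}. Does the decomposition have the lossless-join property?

No

Common attributes: Account1 ∩ Account2 = {CName, AcctNo}.
No dependency enlarges {CName, AcctNo}, so (CName, AcctNo)⁺ = {CName, AcctNo}.
The closure contains neither all of Account1 = {CName, CustID, AcctNo} nor all of Account2 = {CName, BCity, AcctNo, Type}, so the common attributes are not a superkey of either fragment. The join is lossy.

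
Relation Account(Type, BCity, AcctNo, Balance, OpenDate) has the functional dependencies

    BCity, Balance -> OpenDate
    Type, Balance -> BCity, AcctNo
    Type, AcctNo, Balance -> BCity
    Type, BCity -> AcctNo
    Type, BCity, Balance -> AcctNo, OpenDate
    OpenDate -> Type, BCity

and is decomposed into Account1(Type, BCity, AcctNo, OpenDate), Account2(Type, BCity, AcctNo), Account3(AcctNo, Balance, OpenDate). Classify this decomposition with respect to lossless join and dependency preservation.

lossless but not dependency-preserving

Lossless test (chase): Rows 1 and 3 agree on OpenDate; apply OpenDate→Type, BCity and equate their Type, BCity entries. Row 3 is now all distinguished symbols — the join is lossless.
Dependency preservation: the restricted closure of {BCity, Balance} across the fragments never reaches {OpenDate}, so BCity, Balance → OpenDate cannot be enforced without a join — not preserved.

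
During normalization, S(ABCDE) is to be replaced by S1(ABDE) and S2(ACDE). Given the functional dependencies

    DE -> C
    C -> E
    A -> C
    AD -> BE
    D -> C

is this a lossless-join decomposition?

Common attributes: S1 ∩ S2 = {ADE}.
Closure of {ADE}: DE → C applies, adding C; AD → BE applies, adding B. So (ADE)⁺ = {ABCDE}.
This closure contains every attribute of S1, so S1 ∩ S2 → S1. The join is lossless.

Yes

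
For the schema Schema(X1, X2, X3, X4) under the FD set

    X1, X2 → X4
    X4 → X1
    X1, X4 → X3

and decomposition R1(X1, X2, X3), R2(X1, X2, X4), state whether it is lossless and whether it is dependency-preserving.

Lossless test: (X1, X2)⁺ = {X1, X2, X3, X4}, which contains all of one fragment — lossless.
Dependency preservation: the restricted closure of {X1, X4} across the fragments never reaches {X3}, so X1, X4 → X3 cannot be enforced without a join — not preserved.

lossless but not dependency-preserving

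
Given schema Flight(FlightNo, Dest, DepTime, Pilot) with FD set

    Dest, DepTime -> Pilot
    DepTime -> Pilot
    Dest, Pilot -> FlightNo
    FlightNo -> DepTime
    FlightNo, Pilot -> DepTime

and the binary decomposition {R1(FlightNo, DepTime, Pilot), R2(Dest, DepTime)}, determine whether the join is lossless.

Common attributes: R1 ∩ R2 = {DepTime}.
Closure of {DepTime}: DepTime → Pilot applies, adding Pilot. So (DepTime)⁺ = {DepTime, Pilot}.
The closure contains neither all of R1 = {FlightNo, DepTime, Pilot} nor all of R2 = {Dest, DepTime}, so the common attributes are not a superkey of either fragment. The join is lossy.

No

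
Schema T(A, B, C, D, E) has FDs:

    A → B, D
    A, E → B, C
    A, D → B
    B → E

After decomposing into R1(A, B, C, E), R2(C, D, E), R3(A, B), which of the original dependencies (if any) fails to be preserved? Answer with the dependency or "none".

Check A → B, D: no single fragment contains all of {A, B, D}, and the restricted closure of {A} across the fragments never reaches {B, D}.
A, E → B, C is preserved.
A, D → B is preserved.
B → E is preserved.

A → B, D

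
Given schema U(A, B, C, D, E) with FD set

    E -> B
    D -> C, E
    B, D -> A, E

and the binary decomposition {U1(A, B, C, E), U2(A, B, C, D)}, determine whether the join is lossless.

Common attributes: U1 ∩ U2 = {A, B, C}.
No dependency enlarges {A, B, C}, so (A, B, C)⁺ = {A, B, C}.
The closure contains neither all of U1 = {A, B, C, E} nor all of U2 = {A, B, C, D}, so the common attributes are not a superkey of either fragment. The join is lossy.

No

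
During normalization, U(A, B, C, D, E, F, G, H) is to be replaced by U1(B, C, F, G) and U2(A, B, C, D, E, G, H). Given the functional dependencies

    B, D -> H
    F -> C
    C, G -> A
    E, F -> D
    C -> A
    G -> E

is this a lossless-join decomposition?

Common attributes: U1 ∩ U2 = {B, C, G}.
Closure of {B, C, G}: C, G → A applies, adding A; G → E applies, adding E. So (B, C, G)⁺ = {A, B, C, E, G}.
The closure contains neither all of U1 = {B, C, F, G} nor all of U2 = {A, B, C, D, E, G, H}, so the common attributes are not a superkey of either fragment. The join is lossy.

No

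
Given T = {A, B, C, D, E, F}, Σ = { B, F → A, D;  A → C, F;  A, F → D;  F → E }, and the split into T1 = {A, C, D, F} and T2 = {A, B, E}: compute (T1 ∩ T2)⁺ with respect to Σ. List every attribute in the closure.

T1 ∩ T2 = {A}.
A → C, F applies, adding C, F
A, F → D applies, adding D
F → E applies, adding E
Closure: {A, C, D, E, F}.

A, C, D, E, F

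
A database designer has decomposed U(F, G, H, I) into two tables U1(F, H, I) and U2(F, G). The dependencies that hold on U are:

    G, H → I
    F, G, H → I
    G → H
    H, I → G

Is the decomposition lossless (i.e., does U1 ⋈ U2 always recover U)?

No

Common attributes: U1 ∩ U2 = {F}.
No dependency enlarges {F}, so (F)⁺ = {F}.
The closure contains neither all of U1 = {F, H, I} nor all of U2 = {F, G}, so the common attributes are not a superkey of either fragment. The join is lossy.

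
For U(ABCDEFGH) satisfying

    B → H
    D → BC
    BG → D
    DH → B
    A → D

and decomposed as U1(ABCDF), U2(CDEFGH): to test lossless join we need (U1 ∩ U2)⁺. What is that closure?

BCDFH

U1 ∩ U2 = {CDF}.
D → BC applies, adding B
B → H applies, adding H
Closure: {BCDFH}.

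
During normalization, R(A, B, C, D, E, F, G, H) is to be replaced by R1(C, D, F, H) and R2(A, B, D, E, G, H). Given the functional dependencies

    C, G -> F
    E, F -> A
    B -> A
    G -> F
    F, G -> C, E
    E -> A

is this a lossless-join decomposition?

No

Common attributes: R1 ∩ R2 = {D, H}.
No dependency enlarges {D, H}, so (D, H)⁺ = {D, H}.
The closure contains neither all of R1 = {C, D, F, H} nor all of R2 = {A, B, D, E, G, H}, so the common attributes are not a superkey of either fragment. The join is lossy.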